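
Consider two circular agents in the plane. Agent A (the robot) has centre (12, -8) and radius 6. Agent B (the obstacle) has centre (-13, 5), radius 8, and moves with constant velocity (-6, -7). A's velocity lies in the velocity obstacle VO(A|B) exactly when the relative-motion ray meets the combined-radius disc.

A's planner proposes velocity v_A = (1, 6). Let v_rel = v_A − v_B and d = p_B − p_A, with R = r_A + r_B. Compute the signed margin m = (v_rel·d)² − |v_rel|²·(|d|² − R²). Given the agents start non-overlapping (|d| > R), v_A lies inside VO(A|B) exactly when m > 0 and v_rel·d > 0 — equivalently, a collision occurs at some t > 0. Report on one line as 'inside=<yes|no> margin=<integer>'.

d = (-25, 13),  |d|² = 794;  R = 6+8 = 14,  c = 794−14² = 598
v_rel = (7, 13),  |v_rel|² = 218;  v_rel·d = (7)·(-25) + (13)·(13) = -6
218·t² + 12·t + 598 = 0  ⇒  m = (-6)² − 218·598 = -130328
m = -130328 < 0,  v_rel·d = -6 < 0  ⇒  outside

inside=no margin=-130328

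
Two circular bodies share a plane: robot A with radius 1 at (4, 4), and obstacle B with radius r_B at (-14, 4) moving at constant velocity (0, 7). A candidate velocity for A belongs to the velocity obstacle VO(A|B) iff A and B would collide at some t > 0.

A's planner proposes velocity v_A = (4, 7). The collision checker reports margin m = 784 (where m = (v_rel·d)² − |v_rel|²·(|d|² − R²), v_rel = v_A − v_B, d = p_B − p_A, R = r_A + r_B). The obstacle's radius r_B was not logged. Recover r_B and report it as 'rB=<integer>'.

m = 784
d = (-18, 0);  v_rel = (4, 0),  |v_rel|² = 16
v_rel×d = (4)·(0) − (0)·(-18) = 0
since m = R²·16 − 0²:  R² = (0 + 784) / 16 = 49
R = √49 = 7  ⇒  r_B = 7 − 1 = 6

rB=6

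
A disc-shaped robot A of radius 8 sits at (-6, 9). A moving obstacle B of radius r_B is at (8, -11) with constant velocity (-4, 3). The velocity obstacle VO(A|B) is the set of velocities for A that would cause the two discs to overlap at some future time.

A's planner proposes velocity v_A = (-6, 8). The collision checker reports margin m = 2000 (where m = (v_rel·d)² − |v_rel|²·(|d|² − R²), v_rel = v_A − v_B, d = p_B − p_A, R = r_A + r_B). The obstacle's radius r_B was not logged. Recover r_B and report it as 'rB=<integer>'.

m = 2000
d = (14, -20);  v_rel = (-2, 5),  |v_rel|² = 29
v_rel×d = (-2)·(-20) − (5)·(14) = -30
since m = R²·29 − (-30)²:  R² = (900 + 2000) / 29 = 100
R = √100 = 10  ⇒  r_B = 10 − 8 = 2

rB=2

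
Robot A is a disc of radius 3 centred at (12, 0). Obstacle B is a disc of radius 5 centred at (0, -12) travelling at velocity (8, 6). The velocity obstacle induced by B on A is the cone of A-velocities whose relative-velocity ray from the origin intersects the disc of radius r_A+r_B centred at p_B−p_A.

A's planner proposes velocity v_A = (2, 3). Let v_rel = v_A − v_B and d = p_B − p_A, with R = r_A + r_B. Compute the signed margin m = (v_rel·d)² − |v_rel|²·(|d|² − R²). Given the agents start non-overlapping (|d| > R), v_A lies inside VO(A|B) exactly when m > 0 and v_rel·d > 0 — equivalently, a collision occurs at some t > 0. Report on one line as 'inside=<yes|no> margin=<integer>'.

d = (-12, -12),  |d|² = 288;  R = 3+5 = 8,  c = 288−8² = 224
v_rel = (-6, -3),  |v_rel|² = 45;  v_rel·d = (-6)·(-12) + (-3)·(-12) = 108
45·t² − 216·t + 224 = 0  ⇒  m = 108² − 45·224 = 1584
m = 1584 > 0,  v_rel·d = 108 > 0  ⇒  inside

inside=yes margin=1584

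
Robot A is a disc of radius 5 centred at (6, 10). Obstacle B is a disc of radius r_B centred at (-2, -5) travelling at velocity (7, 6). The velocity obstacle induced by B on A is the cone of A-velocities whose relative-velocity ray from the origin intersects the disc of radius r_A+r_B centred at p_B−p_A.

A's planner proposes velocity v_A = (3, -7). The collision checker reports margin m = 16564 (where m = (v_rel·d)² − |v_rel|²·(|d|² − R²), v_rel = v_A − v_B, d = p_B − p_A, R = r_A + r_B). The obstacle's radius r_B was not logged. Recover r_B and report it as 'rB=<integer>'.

m = 16564
d = (-8, -15);  v_rel = (-4, -13),  |v_rel|² = 185
v_rel×d = (-4)·(-15) − (-13)·(-8) = -44
since m = R²·185 − (-44)²:  R² = (1936 + 16564) / 185 = 100
R = √100 = 10  ⇒  r_B = 10 − 5 = 5

rB=5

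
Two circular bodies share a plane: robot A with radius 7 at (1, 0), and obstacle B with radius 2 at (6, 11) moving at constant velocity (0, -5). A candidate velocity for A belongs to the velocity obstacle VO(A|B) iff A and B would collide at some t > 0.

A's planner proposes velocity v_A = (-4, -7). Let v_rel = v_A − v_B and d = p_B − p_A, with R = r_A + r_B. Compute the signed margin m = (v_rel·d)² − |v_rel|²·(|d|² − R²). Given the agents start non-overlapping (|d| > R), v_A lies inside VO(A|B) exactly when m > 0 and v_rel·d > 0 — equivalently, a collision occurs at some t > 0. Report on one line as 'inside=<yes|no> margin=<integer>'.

d = (5, 11),  |d|² = 146;  R = 7+2 = 9,  c = 146−9² = 65
v_rel = (-4, -2),  |v_rel|² = 20;  v_rel·d = (-4)·(5) + (-2)·(11) = -42
20·t² + 84·t + 65 = 0  ⇒  m = (-42)² − 20·65 = 464
m = 464 > 0,  v_rel·d = -42 < 0  ⇒  outside

inside=no margin=464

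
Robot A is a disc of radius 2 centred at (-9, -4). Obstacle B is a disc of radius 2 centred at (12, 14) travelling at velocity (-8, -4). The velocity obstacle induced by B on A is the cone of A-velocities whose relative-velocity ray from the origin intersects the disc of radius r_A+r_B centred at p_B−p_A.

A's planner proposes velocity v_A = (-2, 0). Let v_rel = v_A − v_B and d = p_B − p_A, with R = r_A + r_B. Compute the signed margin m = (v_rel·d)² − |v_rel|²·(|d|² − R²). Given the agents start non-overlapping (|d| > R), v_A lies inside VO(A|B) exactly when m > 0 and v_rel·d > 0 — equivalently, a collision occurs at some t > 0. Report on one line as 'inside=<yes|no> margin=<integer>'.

d = (21, 18),  |d|² = 765;  R = 2+2 = 4,  c = 765−4² = 749
v_rel = (6, 4),  |v_rel|² = 52;  v_rel·d = (6)·(21) + (4)·(18) = 198
52·t² − 396·t + 749 = 0  ⇒  m = 198² − 52·749 = 256
m = 256 > 0,  v_rel·d = 198 > 0  ⇒  inside

inside=yes margin=256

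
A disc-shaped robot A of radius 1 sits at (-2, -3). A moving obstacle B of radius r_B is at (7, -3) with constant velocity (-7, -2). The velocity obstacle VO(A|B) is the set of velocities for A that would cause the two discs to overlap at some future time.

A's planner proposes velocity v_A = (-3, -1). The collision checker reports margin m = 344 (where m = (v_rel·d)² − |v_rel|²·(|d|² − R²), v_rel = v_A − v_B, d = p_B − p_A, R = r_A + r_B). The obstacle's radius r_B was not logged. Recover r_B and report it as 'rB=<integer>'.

m = 344
d = (9, 0);  v_rel = (4, 1),  |v_rel|² = 17
v_rel×d = (4)·(0) − (1)·(9) = -9
since m = R²·17 − (-9)²:  R² = (81 + 344) / 17 = 25
R = √25 = 5  ⇒  r_B = 5 − 1 = 4

rB=4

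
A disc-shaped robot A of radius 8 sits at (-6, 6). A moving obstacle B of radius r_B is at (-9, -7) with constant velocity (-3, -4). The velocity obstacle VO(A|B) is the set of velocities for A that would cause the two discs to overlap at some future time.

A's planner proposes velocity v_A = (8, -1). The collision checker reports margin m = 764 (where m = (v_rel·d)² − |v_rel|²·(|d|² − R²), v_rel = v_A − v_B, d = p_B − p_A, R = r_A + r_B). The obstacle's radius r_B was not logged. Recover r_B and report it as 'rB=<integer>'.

m = 764
d = (-3, -13);  v_rel = (11, 3),  |v_rel|² = 130
v_rel×d = (11)·(-13) − (3)·(-3) = -134
since m = R²·130 − (-134)²:  R² = (17956 + 764) / 130 = 144
R = √144 = 12  ⇒  r_B = 12 − 8 = 4

rB=4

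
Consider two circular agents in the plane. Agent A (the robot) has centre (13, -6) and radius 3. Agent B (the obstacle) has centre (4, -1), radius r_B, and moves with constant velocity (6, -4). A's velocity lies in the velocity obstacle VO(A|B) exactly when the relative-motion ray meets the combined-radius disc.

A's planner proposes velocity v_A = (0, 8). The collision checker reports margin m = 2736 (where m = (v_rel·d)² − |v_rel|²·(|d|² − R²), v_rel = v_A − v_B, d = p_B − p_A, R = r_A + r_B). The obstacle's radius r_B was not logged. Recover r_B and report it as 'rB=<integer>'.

m = 2736
d = (-9, 5);  v_rel = (-6, 12),  |v_rel|² = 180
v_rel×d = (-6)·(5) − (12)·(-9) = 78
since m = R²·180 − 78²:  R² = (6084 + 2736) / 180 = 49
R = √49 = 7  ⇒  r_B = 7 − 3 = 4

rB=4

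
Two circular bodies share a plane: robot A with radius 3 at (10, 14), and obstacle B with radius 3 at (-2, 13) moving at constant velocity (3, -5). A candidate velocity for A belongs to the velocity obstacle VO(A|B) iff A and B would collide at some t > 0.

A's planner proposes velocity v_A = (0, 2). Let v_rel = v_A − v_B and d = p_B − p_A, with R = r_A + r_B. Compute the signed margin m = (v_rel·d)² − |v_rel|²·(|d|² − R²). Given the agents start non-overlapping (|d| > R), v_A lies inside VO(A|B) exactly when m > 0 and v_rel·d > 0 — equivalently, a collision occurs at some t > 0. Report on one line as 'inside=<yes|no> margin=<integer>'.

d = (-12, -1),  |d|² = 145;  R = 3+3 = 6,  c = 145−6² = 109
v_rel = (-3, 7),  |v_rel|² = 58;  v_rel·d = (-3)·(-12) + (7)·(-1) = 29
58·t² − 58·t + 109 = 0  ⇒  m = 29² − 58·109 = -5481
m = -5481 < 0,  v_rel·d = 29 > 0  ⇒  outside

inside=no margin=-5481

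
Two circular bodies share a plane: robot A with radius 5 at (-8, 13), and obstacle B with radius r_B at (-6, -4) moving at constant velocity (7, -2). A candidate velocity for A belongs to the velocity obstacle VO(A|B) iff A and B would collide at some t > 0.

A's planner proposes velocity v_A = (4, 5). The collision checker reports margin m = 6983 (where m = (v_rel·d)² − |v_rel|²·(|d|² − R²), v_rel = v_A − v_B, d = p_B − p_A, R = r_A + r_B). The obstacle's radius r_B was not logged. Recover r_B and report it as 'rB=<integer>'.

m = 6983
d = (2, -17);  v_rel = (-3, 7),  |v_rel|² = 58
v_rel×d = (-3)·(-17) − (7)·(2) = 37
since m = R²·58 − 37²:  R² = (1369 + 6983) / 58 = 144
R = √144 = 12  ⇒  r_B = 12 − 5 = 7

rB=7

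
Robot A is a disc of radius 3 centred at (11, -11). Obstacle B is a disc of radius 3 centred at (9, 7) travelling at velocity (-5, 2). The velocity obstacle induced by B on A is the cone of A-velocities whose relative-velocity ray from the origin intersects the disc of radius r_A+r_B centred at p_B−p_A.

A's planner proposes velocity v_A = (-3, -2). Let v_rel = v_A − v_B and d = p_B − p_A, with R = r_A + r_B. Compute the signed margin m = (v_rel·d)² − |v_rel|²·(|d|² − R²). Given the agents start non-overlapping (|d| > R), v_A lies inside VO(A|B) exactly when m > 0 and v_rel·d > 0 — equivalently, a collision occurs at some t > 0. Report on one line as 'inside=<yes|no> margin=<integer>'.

d = (-2, 18),  |d|² = 328;  R = 3+3 = 6,  c = 328−6² = 292
v_rel = (2, -4),  |v_rel|² = 20;  v_rel·d = (2)·(-2) + (-4)·(18) = -76
20·t² + 152·t + 292 = 0  ⇒  m = (-76)² − 20·292 = -64
m = -64 < 0,  v_rel·d = -76 < 0  ⇒  outside

inside=no margin=-64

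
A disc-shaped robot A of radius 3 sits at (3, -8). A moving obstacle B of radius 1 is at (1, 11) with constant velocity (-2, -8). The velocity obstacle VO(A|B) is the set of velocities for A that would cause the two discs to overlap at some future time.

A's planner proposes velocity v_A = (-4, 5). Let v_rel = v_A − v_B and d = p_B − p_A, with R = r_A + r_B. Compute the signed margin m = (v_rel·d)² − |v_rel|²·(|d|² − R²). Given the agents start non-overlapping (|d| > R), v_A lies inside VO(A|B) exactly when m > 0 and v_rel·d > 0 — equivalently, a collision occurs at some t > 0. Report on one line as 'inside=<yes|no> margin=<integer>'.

d = (-2, 19),  |d|² = 365;  R = 3+1 = 4,  c = 365−4² = 349
v_rel = (-2, 13),  |v_rel|² = 173;  v_rel·d = (-2)·(-2) + (13)·(19) = 251
173·t² − 502·t + 349 = 0  ⇒  m = 251² − 173·349 = 2624
m = 2624 > 0,  v_rel·d = 251 > 0  ⇒  inside

inside=yes margin=2624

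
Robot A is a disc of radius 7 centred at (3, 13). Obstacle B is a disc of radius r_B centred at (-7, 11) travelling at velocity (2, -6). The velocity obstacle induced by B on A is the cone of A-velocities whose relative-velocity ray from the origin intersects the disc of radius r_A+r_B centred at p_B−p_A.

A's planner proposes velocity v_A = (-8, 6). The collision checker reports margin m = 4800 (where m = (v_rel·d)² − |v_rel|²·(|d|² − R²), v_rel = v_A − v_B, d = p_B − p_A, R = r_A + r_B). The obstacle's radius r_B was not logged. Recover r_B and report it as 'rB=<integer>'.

m = 4800
d = (-10, -2);  v_rel = (-10, 12),  |v_rel|² = 244
v_rel×d = (-10)·(-2) − (12)·(-10) = 140
since m = R²·244 − 140²:  R² = (19600 + 4800) / 244 = 100
R = √100 = 10  ⇒  r_B = 10 − 7 = 3

rB=3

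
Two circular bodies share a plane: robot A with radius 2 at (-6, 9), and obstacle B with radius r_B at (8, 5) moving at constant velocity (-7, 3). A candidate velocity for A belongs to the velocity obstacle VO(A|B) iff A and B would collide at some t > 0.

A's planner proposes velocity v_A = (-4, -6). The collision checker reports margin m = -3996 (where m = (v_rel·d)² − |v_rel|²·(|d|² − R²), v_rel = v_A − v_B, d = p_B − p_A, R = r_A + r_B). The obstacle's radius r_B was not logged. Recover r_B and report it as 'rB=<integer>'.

m = -3996
d = (14, -4);  v_rel = (3, -9),  |v_rel|² = 90
v_rel×d = (3)·(-4) − (-9)·(14) = 114
since m = R²·90 − 114²:  R² = (12996 + -3996) / 90 = 100
R = √100 = 10  ⇒  r_B = 10 − 2 = 8

rB=8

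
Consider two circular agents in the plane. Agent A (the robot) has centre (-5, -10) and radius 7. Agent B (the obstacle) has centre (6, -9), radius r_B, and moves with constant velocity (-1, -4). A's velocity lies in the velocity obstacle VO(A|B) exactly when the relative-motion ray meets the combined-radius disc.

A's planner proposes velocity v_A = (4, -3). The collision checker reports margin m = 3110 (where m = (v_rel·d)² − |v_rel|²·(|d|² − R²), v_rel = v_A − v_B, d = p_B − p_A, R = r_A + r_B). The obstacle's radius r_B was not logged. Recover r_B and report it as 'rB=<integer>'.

m = 3110
d = (11, 1);  v_rel = (5, 1),  |v_rel|² = 26
v_rel×d = (5)·(1) − (1)·(11) = -6
since m = R²·26 − (-6)²:  R² = (36 + 3110) / 26 = 121
R = √121 = 11  ⇒  r_B = 11 − 7 = 4

rB=4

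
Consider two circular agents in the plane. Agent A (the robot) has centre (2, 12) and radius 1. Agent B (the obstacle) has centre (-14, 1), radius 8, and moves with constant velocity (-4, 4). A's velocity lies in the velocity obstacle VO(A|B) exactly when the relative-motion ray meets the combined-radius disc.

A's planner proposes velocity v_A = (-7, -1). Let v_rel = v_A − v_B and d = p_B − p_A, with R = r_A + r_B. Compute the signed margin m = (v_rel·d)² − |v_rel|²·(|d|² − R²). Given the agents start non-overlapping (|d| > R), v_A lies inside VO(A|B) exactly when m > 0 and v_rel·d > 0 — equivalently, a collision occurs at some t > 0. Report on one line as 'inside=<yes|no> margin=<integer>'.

d = (-16, -11),  |d|² = 377;  R = 1+8 = 9,  c = 377−9² = 296
v_rel = (-3, -5),  |v_rel|² = 34;  v_rel·d = (-3)·(-16) + (-5)·(-11) = 103
34·t² − 206·t + 296 = 0  ⇒  m = 103² − 34·296 = 545
m = 545 > 0,  v_rel·d = 103 > 0  ⇒  inside

inside=yes margin=545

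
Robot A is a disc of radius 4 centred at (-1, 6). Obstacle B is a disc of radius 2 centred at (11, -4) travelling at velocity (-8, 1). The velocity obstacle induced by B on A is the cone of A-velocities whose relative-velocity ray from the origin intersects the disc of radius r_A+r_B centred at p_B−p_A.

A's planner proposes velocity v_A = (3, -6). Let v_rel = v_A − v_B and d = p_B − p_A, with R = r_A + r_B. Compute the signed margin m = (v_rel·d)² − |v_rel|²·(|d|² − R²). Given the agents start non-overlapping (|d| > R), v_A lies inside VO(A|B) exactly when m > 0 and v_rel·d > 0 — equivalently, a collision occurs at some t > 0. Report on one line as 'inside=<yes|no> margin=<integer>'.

d = (12, -10),  |d|² = 244;  R = 4+2 = 6,  c = 244−6² = 208
v_rel = (11, -7),  |v_rel|² = 170;  v_rel·d = (11)·(12) + (-7)·(-10) = 202
170·t² − 404·t + 208 = 0  ⇒  m = 202² − 170·208 = 5444
m = 5444 > 0,  v_rel·d = 202 > 0  ⇒  inside

inside=yes margin=5444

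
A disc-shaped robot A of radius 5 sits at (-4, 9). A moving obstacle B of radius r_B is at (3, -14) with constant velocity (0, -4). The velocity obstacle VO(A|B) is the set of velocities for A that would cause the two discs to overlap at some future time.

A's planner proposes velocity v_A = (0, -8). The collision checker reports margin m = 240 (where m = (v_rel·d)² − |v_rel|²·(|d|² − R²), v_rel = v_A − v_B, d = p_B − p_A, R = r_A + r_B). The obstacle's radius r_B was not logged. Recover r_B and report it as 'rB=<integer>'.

m = 240
d = (7, -23);  v_rel = (0, -4),  |v_rel|² = 16
v_rel×d = (0)·(-23) − (-4)·(7) = 28
since m = R²·16 − 28²:  R² = (784 + 240) / 16 = 64
R = √64 = 8  ⇒  r_B = 8 − 5 = 3

rB=3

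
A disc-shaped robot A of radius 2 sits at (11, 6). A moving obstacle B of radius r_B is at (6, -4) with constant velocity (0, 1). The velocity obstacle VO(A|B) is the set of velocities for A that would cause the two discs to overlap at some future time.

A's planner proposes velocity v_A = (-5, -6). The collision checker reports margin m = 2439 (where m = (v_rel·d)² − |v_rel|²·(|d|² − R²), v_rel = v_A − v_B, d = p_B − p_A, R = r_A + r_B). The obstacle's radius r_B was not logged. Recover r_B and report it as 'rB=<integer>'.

m = 2439
d = (-5, -10);  v_rel = (-5, -7),  |v_rel|² = 74
v_rel×d = (-5)·(-10) − (-7)·(-5) = 15
since m = R²·74 − 15²:  R² = (225 + 2439) / 74 = 36
R = √36 = 6  ⇒  r_B = 6 − 2 = 4

rB=4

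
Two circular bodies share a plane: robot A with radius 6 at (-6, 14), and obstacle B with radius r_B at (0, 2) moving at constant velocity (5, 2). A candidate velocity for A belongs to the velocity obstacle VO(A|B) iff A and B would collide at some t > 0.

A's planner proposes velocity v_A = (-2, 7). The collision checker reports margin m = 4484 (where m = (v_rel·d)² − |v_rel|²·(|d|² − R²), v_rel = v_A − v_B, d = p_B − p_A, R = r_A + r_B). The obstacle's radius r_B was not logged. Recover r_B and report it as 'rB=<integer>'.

m = 4484
d = (6, -12);  v_rel = (-7, 5),  |v_rel|² = 74
v_rel×d = (-7)·(-12) − (5)·(6) = 54
since m = R²·74 − 54²:  R² = (2916 + 4484) / 74 = 100
R = √100 = 10  ⇒  r_B = 10 − 6 = 4

rB=4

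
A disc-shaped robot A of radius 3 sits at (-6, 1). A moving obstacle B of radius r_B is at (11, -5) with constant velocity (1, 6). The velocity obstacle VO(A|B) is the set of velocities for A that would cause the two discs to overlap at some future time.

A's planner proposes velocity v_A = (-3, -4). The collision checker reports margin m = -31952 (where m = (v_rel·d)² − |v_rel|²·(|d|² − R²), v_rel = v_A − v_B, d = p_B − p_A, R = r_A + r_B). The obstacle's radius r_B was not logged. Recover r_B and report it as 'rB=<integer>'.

m = -31952
d = (17, -6);  v_rel = (-4, -10),  |v_rel|² = 116
v_rel×d = (-4)·(-6) − (-10)·(17) = 194
since m = R²·116 − 194²:  R² = (37636 + -31952) / 116 = 49
R = √49 = 7  ⇒  r_B = 7 − 3 = 4

rB=4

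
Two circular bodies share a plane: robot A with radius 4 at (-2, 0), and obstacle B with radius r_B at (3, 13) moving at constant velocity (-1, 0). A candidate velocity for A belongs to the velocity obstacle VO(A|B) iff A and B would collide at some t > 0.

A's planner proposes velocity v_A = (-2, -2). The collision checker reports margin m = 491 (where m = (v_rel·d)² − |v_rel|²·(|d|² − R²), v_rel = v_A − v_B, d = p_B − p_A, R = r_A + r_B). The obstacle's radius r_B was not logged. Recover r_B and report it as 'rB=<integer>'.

m = 491
d = (5, 13);  v_rel = (-1, -2),  |v_rel|² = 5
v_rel×d = (-1)·(13) − (-2)·(5) = -3
since m = R²·5 − (-3)²:  R² = (9 + 491) / 5 = 100
R = √100 = 10  ⇒  r_B = 10 − 4 = 6

rB=6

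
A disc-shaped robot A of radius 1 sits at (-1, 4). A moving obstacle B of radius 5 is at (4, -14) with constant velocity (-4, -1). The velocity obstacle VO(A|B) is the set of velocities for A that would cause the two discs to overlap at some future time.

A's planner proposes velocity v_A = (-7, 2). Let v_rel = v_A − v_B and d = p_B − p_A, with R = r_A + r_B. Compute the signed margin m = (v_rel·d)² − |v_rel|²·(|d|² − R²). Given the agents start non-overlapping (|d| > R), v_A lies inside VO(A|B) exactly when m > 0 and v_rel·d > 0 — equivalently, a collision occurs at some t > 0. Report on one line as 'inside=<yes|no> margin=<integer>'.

d = (5, -18),  |d|² = 349;  R = 1+5 = 6,  c = 349−6² = 313
v_rel = (-3, 3),  |v_rel|² = 18;  v_rel·d = (-3)·(5) + (3)·(-18) = -69
18·t² + 138·t + 313 = 0  ⇒  m = (-69)² − 18·313 = -873
m = -873 < 0,  v_rel·d = -69 < 0  ⇒  outside

inside=no margin=-873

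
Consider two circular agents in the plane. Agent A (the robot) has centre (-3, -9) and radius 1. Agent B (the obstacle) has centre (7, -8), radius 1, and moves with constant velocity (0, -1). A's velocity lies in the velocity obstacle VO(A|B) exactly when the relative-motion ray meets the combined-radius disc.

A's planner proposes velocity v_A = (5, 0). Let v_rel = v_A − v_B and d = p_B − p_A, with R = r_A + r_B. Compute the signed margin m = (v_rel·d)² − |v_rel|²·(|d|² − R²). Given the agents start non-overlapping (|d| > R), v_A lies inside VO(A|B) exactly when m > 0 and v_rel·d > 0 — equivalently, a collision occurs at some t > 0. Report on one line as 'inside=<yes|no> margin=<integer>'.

d = (10, 1),  |d|² = 101;  R = 1+1 = 2,  c = 101−2² = 97
v_rel = (5, 1),  |v_rel|² = 26;  v_rel·d = (5)·(10) + (1)·(1) = 51
26·t² − 102·t + 97 = 0  ⇒  m = 51² − 26·97 = 79
m = 79 > 0,  v_rel·d = 51 > 0  ⇒  inside

inside=yes margin=79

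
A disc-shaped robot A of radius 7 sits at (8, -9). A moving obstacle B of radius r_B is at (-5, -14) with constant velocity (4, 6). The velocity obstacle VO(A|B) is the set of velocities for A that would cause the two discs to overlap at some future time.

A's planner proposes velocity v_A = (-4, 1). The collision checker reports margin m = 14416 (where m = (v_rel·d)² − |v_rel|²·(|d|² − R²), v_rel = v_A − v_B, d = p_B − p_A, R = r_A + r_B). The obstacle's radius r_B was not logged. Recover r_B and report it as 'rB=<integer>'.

m = 14416
d = (-13, -5);  v_rel = (-8, -5),  |v_rel|² = 89
v_rel×d = (-8)·(-5) − (-5)·(-13) = -25
since m = R²·89 − (-25)²:  R² = (625 + 14416) / 89 = 169
R = √169 = 13  ⇒  r_B = 13 − 7 = 6

rB=6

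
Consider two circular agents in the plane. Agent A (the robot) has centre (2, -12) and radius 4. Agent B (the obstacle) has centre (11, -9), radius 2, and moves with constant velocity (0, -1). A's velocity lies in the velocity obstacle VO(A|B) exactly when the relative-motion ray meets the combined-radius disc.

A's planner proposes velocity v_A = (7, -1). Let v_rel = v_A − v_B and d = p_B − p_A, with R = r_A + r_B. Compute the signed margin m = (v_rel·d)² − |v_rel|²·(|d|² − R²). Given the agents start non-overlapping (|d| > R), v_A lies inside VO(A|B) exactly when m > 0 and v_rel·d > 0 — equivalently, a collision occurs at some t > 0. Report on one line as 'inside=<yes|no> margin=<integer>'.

d = (9, 3),  |d|² = 90;  R = 4+2 = 6,  c = 90−6² = 54
v_rel = (7, 0),  |v_rel|² = 49;  v_rel·d = (7)·(9) + (0)·(3) = 63
49·t² − 126·t + 54 = 0  ⇒  m = 63² − 49·54 = 1323
m = 1323 > 0,  v_rel·d = 63 > 0  ⇒  inside

inside=yes margin=1323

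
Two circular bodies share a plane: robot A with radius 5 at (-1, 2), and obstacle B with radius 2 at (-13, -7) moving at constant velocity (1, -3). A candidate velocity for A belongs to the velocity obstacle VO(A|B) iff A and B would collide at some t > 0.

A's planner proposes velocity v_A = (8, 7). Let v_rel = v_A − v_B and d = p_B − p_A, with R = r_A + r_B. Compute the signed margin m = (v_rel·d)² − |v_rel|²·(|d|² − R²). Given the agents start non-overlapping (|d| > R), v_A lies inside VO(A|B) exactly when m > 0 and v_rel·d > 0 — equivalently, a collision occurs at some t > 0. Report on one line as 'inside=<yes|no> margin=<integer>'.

d = (-12, -9),  |d|² = 225;  R = 5+2 = 7,  c = 225−7² = 176
v_rel = (7, 10),  |v_rel|² = 149;  v_rel·d = (7)·(-12) + (10)·(-9) = -174
149·t² + 348·t + 176 = 0  ⇒  m = (-174)² − 149·176 = 4052
m = 4052 > 0,  v_rel·d = -174 < 0  ⇒  outside

inside=no margin=4052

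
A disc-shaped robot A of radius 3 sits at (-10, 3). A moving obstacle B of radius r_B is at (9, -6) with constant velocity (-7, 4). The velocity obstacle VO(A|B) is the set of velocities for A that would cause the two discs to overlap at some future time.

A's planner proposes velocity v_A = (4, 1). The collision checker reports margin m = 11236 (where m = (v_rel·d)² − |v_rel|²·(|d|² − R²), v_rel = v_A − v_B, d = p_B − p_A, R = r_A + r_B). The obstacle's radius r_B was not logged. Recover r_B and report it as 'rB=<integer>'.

m = 11236
d = (19, -9);  v_rel = (11, -3),  |v_rel|² = 130
v_rel×d = (11)·(-9) − (-3)·(19) = -42
since m = R²·130 − (-42)²:  R² = (1764 + 11236) / 130 = 100
R = √100 = 10  ⇒  r_B = 10 − 3 = 7

rB=7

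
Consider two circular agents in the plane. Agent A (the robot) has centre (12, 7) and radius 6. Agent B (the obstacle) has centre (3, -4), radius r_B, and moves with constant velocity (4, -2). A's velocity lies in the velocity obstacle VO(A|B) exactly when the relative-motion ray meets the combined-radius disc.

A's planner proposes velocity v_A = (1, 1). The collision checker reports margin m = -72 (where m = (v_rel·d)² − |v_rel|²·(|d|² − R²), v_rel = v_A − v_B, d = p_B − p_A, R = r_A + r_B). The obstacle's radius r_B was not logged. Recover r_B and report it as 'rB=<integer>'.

m = -72
d = (-9, -11);  v_rel = (-3, 3),  |v_rel|² = 18
v_rel×d = (-3)·(-11) − (3)·(-9) = 60
since m = R²·18 − 60²:  R² = (3600 + -72) / 18 = 196
R = √196 = 14  ⇒  r_B = 14 − 6 = 8

rB=8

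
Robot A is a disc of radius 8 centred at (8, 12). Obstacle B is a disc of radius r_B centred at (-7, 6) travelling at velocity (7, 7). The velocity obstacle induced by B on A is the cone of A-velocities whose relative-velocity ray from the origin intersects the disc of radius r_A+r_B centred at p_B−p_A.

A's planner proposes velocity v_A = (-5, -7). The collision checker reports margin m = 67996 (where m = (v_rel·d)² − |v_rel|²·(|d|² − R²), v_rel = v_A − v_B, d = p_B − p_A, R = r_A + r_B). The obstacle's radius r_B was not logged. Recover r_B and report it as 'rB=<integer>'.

m = 67996
d = (-15, -6);  v_rel = (-12, -14),  |v_rel|² = 340
v_rel×d = (-12)·(-6) − (-14)·(-15) = -138
since m = R²·340 − (-138)²:  R² = (19044 + 67996) / 340 = 256
R = √256 = 16  ⇒  r_B = 16 − 8 = 8

rB=8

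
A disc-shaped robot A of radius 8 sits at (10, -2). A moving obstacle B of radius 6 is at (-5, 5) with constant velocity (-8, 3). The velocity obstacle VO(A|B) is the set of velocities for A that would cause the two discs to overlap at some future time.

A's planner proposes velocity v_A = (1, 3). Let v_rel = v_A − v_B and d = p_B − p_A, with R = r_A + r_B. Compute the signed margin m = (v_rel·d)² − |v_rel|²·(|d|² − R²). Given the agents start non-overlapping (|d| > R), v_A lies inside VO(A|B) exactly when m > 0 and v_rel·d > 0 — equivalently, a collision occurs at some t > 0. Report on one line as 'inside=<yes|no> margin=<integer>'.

d = (-15, 7),  |d|² = 274;  R = 8+6 = 14,  c = 274−14² = 78
v_rel = (9, 0),  |v_rel|² = 81;  v_rel·d = (9)·(-15) + (0)·(7) = -135
81·t² + 270·t + 78 = 0  ⇒  m = (-135)² − 81·78 = 11907
m = 11907 > 0,  v_rel·d = -135 < 0  ⇒  outside

inside=no margin=11907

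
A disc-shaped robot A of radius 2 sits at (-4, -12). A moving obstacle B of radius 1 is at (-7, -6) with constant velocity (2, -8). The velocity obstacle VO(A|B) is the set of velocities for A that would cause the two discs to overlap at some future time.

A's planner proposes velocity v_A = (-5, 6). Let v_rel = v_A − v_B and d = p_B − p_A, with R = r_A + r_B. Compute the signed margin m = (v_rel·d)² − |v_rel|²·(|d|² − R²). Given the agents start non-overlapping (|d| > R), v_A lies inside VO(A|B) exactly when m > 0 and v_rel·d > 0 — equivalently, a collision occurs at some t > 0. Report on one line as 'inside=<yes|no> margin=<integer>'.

d = (-3, 6),  |d|² = 45;  R = 2+1 = 3,  c = 45−3² = 36
v_rel = (-7, 14),  |v_rel|² = 245;  v_rel·d = (-7)·(-3) + (14)·(6) = 105
245·t² − 210·t + 36 = 0  ⇒  m = 105² − 245·36 = 2205
m = 2205 > 0,  v_rel·d = 105 > 0  ⇒  inside

inside=yes margin=2205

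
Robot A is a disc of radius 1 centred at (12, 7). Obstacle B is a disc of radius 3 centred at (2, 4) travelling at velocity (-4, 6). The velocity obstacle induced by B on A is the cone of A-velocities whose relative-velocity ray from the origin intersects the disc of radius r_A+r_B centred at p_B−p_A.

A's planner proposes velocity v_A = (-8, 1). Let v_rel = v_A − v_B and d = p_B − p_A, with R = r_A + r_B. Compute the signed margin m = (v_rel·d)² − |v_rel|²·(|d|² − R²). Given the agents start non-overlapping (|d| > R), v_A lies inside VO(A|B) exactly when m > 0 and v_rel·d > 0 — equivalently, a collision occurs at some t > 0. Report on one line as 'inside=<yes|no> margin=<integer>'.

d = (-10, -3),  |d|² = 109;  R = 1+3 = 4,  c = 109−4² = 93
v_rel = (-4, -5),  |v_rel|² = 41;  v_rel·d = (-4)·(-10) + (-5)·(-3) = 55
41·t² − 110·t + 93 = 0  ⇒  m = 55² − 41·93 = -788
m = -788 < 0,  v_rel·d = 55 > 0  ⇒  outside

inside=no margin=-788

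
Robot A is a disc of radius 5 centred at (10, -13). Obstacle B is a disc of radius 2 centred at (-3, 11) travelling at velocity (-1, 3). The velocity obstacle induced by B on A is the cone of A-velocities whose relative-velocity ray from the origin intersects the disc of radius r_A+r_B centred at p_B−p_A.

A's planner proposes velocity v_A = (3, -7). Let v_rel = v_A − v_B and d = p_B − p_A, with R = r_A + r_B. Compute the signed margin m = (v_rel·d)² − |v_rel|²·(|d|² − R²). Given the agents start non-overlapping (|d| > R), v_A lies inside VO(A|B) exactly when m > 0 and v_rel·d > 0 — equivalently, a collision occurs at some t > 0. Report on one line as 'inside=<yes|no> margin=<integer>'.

d = (-13, 24),  |d|² = 745;  R = 5+2 = 7,  c = 745−7² = 696
v_rel = (4, -10),  |v_rel|² = 116;  v_rel·d = (4)·(-13) + (-10)·(24) = -292
116·t² + 584·t + 696 = 0  ⇒  m = (-292)² − 116·696 = 4528
m = 4528 > 0,  v_rel·d = -292 < 0  ⇒  outside

inside=no margin=4528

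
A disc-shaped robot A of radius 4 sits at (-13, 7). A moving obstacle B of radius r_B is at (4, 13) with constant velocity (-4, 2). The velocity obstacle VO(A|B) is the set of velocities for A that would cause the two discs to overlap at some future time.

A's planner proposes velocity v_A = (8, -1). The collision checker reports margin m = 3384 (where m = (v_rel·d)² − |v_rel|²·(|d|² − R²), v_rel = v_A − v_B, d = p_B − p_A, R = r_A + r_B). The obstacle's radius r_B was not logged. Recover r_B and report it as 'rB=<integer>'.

m = 3384
d = (17, 6);  v_rel = (12, -3),  |v_rel|² = 153
v_rel×d = (12)·(6) − (-3)·(17) = 123
since m = R²·153 − 123²:  R² = (15129 + 3384) / 153 = 121
R = √121 = 11  ⇒  r_B = 11 − 4 = 7

rB=7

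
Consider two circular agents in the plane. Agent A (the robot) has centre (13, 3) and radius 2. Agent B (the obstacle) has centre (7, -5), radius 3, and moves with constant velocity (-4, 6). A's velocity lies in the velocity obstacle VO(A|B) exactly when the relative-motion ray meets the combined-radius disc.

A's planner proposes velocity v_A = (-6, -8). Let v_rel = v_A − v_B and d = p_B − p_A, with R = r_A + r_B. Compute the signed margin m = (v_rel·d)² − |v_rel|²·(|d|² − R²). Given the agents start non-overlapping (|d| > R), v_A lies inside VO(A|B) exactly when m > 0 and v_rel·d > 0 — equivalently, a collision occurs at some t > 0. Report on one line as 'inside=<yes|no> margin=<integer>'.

d = (-6, -8),  |d|² = 100;  R = 2+3 = 5,  c = 100−5² = 75
v_rel = (-2, -14),  |v_rel|² = 200;  v_rel·d = (-2)·(-6) + (-14)·(-8) = 124
200·t² − 248·t + 75 = 0  ⇒  m = 124² − 200·75 = 376
m = 376 > 0,  v_rel·d = 124 > 0  ⇒  inside

inside=yes margin=376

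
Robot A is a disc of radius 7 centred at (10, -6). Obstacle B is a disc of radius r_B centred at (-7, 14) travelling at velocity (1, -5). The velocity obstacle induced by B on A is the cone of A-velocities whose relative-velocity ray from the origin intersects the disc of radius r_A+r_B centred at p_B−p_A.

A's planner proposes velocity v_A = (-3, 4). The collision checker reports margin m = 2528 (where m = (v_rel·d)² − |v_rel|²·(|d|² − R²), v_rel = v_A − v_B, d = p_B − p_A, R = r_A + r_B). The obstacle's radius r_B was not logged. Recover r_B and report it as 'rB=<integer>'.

m = 2528
d = (-17, 20);  v_rel = (-4, 9),  |v_rel|² = 97
v_rel×d = (-4)·(20) − (9)·(-17) = 73
since m = R²·97 − 73²:  R² = (5329 + 2528) / 97 = 81
R = √81 = 9  ⇒  r_B = 9 − 7 = 2

rB=2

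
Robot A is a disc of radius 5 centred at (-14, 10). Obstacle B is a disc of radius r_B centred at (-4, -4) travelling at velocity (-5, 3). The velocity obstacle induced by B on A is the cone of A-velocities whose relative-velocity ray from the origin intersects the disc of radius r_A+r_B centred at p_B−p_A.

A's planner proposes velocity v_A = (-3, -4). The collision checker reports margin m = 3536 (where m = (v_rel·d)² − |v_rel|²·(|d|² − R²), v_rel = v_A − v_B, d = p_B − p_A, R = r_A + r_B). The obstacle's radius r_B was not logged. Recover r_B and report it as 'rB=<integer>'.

m = 3536
d = (10, -14);  v_rel = (2, -7),  |v_rel|² = 53
v_rel×d = (2)·(-14) − (-7)·(10) = 42
since m = R²·53 − 42²:  R² = (1764 + 3536) / 53 = 100
R = √100 = 10  ⇒  r_B = 10 − 5 = 5

rB=5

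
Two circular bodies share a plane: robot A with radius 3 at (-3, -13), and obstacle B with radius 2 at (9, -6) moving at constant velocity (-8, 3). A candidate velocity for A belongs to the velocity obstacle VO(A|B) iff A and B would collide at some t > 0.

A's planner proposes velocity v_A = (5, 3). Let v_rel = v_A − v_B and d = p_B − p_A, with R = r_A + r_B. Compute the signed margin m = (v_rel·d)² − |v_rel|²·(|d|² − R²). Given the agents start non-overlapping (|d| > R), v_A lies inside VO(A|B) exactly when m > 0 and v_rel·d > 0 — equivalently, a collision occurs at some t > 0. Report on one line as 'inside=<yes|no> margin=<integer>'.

d = (12, 7),  |d|² = 193;  R = 3+2 = 5,  c = 193−5² = 168
v_rel = (13, 0),  |v_rel|² = 169;  v_rel·d = (13)·(12) + (0)·(7) = 156
169·t² − 312·t + 168 = 0  ⇒  m = 156² − 169·168 = -4056
m = -4056 < 0,  v_rel·d = 156 > 0  ⇒  outside

inside=no margin=-4056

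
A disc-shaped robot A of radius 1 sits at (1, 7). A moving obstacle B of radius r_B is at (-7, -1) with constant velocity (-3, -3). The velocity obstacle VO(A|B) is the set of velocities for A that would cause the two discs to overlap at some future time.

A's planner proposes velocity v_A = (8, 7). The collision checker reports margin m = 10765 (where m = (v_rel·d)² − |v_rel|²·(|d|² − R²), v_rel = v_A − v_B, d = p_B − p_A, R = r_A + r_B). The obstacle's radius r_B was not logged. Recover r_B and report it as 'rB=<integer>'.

m = 10765
d = (-8, -8);  v_rel = (11, 10),  |v_rel|² = 221
v_rel×d = (11)·(-8) − (10)·(-8) = -8
since m = R²·221 − (-8)²:  R² = (64 + 10765) / 221 = 49
R = √49 = 7  ⇒  r_B = 7 − 1 = 6

rB=6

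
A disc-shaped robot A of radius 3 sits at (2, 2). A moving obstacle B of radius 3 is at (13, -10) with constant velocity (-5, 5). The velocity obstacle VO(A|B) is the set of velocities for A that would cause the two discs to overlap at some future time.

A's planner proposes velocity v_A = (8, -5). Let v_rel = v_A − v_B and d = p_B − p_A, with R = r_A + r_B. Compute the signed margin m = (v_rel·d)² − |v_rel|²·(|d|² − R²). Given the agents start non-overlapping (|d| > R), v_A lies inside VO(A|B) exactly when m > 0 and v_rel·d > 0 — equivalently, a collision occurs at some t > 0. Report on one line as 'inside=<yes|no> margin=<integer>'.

d = (11, -12),  |d|² = 265;  R = 3+3 = 6,  c = 265−6² = 229
v_rel = (13, -10),  |v_rel|² = 269;  v_rel·d = (13)·(11) + (-10)·(-12) = 263
269·t² − 526·t + 229 = 0  ⇒  m = 263² − 269·229 = 7568
m = 7568 > 0,  v_rel·d = 263 > 0  ⇒  inside

inside=yes margin=7568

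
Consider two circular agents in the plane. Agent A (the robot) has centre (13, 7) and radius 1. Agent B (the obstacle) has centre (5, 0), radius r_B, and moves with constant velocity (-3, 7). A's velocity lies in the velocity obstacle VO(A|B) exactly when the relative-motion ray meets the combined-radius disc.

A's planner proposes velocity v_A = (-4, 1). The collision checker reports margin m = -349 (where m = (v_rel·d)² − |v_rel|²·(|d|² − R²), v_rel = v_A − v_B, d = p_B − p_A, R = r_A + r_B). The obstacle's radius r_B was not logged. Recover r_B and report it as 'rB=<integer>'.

m = -349
d = (-8, -7);  v_rel = (-1, -6),  |v_rel|² = 37
v_rel×d = (-1)·(-7) − (-6)·(-8) = -41
since m = R²·37 − (-41)²:  R² = (1681 + -349) / 37 = 36
R = √36 = 6  ⇒  r_B = 6 − 1 = 5

rB=5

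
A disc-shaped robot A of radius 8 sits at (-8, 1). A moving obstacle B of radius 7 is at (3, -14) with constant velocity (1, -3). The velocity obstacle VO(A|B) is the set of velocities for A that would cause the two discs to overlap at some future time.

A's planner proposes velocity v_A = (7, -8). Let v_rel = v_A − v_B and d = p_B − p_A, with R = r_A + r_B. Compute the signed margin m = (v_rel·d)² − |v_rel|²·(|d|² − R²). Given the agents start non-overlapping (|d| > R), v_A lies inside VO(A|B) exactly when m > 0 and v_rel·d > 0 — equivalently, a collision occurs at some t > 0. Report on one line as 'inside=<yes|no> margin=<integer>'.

d = (11, -15),  |d|² = 346;  R = 8+7 = 15,  c = 346−15² = 121
v_rel = (6, -5),  |v_rel|² = 61;  v_rel·d = (6)·(11) + (-5)·(-15) = 141
61·t² − 282·t + 121 = 0  ⇒  m = 141² − 61·121 = 12500
m = 12500 > 0,  v_rel·d = 141 > 0  ⇒  inside

inside=yes margin=12500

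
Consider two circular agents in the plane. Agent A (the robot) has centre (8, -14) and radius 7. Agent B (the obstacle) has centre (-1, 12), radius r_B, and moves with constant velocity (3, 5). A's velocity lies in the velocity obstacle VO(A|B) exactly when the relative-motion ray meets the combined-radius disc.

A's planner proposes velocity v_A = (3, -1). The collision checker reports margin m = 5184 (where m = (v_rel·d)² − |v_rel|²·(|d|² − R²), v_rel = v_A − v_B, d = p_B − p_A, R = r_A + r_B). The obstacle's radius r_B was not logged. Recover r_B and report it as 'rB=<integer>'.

m = 5184
d = (-9, 26);  v_rel = (0, -6),  |v_rel|² = 36
v_rel×d = (0)·(26) − (-6)·(-9) = -54
since m = R²·36 − (-54)²:  R² = (2916 + 5184) / 36 = 225
R = √225 = 15  ⇒  r_B = 15 − 7 = 8

rB=8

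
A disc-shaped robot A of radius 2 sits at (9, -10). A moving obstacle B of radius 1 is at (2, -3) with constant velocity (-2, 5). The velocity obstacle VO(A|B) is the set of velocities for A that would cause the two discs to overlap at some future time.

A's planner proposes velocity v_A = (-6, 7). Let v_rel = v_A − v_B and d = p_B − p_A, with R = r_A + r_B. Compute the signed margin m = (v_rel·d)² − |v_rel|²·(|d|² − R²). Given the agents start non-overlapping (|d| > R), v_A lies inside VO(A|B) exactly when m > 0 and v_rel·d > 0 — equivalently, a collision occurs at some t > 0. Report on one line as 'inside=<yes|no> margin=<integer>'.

d = (-7, 7),  |d|² = 98;  R = 2+1 = 3,  c = 98−3² = 89
v_rel = (-4, 2),  |v_rel|² = 20;  v_rel·d = (-4)·(-7) + (2)·(7) = 42
20·t² − 84·t + 89 = 0  ⇒  m = 42² − 20·89 = -16
m = -16 < 0,  v_rel·d = 42 > 0  ⇒  outside

inside=no margin=-16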